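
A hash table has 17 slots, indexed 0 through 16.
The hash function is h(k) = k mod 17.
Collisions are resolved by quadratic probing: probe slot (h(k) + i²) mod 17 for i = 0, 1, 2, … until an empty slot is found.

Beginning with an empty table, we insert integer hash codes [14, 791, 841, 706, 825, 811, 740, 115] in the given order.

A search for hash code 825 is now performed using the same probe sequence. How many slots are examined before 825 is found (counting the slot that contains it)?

3

14 hashes to 14; slot 14 is free -> place at 14.
791 hashes to 9; slot 9 is free -> place at 9.
841 hashes to 8; slot 8 is free -> place at 8.
706 hashes to 9; 9 taken -> place at 10.
825 hashes to 9; 9,10 taken -> place at 13.
811 hashes to 12; slot 12 is free -> place at 12.
740 hashes to 9; 9,10,13 taken -> place at 1.
115 hashes to 13; 13,14 taken -> place at 0.
Table: [115, 740, ., ., ., ., ., ., 841, 791, 706, ., 811, 825, 14, ., .]
Lookup 825: h=9, probe 9,10,13 → found at 13.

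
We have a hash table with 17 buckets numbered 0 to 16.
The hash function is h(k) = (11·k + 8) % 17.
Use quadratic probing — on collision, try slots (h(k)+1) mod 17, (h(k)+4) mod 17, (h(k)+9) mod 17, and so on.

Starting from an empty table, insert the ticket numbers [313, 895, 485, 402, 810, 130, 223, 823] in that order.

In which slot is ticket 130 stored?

313: h=0 => slot 0
895: h=10 => slot 10
485: h=5 => slot 5
402: h=10, probe 10,11 => slot 11
810: h=10, probe 10,11,14 => slot 14
130: h=10, probe 10,11,14,2 => slot 2
223: h=13 => slot 13
823: h=0, probe 0,1 => slot 1
Table: [313, 823, 130, ∅, ∅, 485, ∅, ∅, ∅, ∅, 895, 402, ∅, 223, 810, ∅, ∅]

2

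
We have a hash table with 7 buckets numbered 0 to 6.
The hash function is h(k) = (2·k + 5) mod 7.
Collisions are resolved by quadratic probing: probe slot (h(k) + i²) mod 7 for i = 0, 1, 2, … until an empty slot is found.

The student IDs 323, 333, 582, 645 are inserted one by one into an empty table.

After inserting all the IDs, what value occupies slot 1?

323: h=0 => slot 0
333: h=6 => slot 6
582: h=0, probe 0,1 => slot 1
645: h=0, probe 0,1,4 => slot 4
Table: [323, 582, ., ., 645, ., 333]

582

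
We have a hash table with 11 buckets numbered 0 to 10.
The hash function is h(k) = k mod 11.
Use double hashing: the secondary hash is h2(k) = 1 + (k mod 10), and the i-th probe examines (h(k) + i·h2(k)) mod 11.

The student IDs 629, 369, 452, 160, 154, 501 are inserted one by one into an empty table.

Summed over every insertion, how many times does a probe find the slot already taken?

2

629 hashes to 2; slot 2 is free => place at 2.
369 hashes to 6; slot 6 is free => place at 6.
452 hashes to 1; slot 1 is free => place at 1.
160 hashes to 6, h2=1; 6 taken => place at 7.
154 hashes to 0; slot 0 is free => place at 0.
501 hashes to 6, h2=2; 6 taken => place at 8.
Table: [154, 452, 629, _, _, _, 369, 160, 501, _, _]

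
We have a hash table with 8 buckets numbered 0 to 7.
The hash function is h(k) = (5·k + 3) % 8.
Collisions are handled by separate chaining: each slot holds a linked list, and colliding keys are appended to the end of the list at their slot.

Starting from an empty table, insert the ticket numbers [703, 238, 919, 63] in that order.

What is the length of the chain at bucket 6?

Insert 703: h=6, bucket 6 empty → new chain.
Insert 238: h=1, bucket 1 empty → new chain.
Insert 919: h=6, bucket 6 nonempty → append to chain.
Insert 63: h=6, bucket 6 nonempty → append to chain.
Final buckets:
0: ∅
1: 238
2: ∅
3: ∅
4: ∅
5: ∅
6: 703 -> 919 -> 63
7: ∅

3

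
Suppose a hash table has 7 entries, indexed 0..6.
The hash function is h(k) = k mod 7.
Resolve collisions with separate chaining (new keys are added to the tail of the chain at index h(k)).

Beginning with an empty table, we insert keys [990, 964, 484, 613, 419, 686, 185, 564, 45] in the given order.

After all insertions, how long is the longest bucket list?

Insert 990: h=3, bucket 3 empty -> new chain.
Insert 964: h=5, bucket 5 empty -> new chain.
Insert 484: h=1, bucket 1 empty -> new chain.
Insert 613: h=4, bucket 4 empty -> new chain.
Insert 419: h=6, bucket 6 empty -> new chain.
Insert 686: h=0, bucket 0 empty -> new chain.
Insert 185: h=3, bucket 3 nonempty -> append to chain.
Insert 564: h=4, bucket 4 nonempty -> append to chain.
Insert 45: h=3, bucket 3 nonempty -> append to chain.
Final buckets:
0: 686
1: 484
2: -
3: 990 -> 185 -> 45
4: 613 -> 564
5: 964
6: 419

3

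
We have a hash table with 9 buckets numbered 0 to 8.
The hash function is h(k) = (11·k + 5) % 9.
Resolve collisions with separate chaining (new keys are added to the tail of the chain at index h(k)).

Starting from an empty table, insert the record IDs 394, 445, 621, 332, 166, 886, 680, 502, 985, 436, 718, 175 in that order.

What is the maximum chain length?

Insert 394: h=1, bucket 1 empty → new chain.
Insert 445: h=4, bucket 4 empty → new chain.
Insert 621: h=5, bucket 5 empty → new chain.
Insert 332: h=3, bucket 3 empty → new chain.
Insert 166: h=4, bucket 4 nonempty → append to chain.
Insert 886: h=4, bucket 4 nonempty → append to chain.
Insert 680: h=6, bucket 6 empty → new chain.
Insert 502: h=1, bucket 1 nonempty → append to chain.
Insert 985: h=4, bucket 4 nonempty → append to chain.
Insert 436: h=4, bucket 4 nonempty → append to chain.
Insert 718: h=1, bucket 1 nonempty → append to chain.
Insert 175: h=4, bucket 4 nonempty → append to chain.
Final buckets:
0: ∅
1: 394 -> 502 -> 718
2: ∅
3: 332
4: 445 -> 166 -> 886 -> 985 -> 436 -> 175
5: 621
6: 680
7: ∅
8: ∅

6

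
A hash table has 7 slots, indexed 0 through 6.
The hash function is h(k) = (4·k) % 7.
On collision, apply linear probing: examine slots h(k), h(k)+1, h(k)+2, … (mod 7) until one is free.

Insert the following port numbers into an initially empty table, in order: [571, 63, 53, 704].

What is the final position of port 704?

571: h=2 → slot 2
63: h=0 → slot 0
53: h=2, probe 2,3 → slot 3
704: h=2, probe 2,3,4 → slot 4
Table: [63, -, 571, 53, 704, -, -]

4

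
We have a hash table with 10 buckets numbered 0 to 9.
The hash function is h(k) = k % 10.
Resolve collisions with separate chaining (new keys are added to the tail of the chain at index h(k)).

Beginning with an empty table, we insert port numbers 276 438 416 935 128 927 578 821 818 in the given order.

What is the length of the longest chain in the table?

4

276 -> bucket 6
438 -> bucket 8
416 -> bucket 6 (collision)
935 -> bucket 5
128 -> bucket 8 (collision)
927 -> bucket 7
578 -> bucket 8 (collision)
821 -> bucket 1
818 -> bucket 8 (collision)
Final buckets:
0: .
1: 821
2: .
3: .
4: .
5: 935
6: 276 -> 416
7: 927
8: 438 -> 128 -> 578 -> 818
9: .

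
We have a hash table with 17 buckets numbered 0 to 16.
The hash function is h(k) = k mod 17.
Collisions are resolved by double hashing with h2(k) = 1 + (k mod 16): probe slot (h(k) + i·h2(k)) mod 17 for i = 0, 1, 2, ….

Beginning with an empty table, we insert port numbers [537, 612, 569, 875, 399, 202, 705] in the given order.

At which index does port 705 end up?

12

537: h=10 → slot 10
612: h=0 → slot 0
569: h=8 → slot 8
875: h=8, h2=12, probe 8,3 → slot 3
399: h=8, h2=16, probe 8,7 → slot 7
202: h=15 → slot 15
705: h=8, h2=2, probe 8,10,12 → slot 12
Table: [612, -, -, 875, -, -, -, 399, 569, -, 537, -, 705, -, -, 202, -]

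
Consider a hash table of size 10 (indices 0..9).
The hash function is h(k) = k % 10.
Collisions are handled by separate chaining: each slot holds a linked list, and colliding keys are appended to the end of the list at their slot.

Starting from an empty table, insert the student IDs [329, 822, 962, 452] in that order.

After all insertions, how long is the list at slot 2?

3

329 -> bucket 9
822 -> bucket 2
962 -> bucket 2 (collision)
452 -> bucket 2 (collision)
Final buckets:
0: -
1: -
2: 822 -> 962 -> 452
3: -
4: -
5: -
6: -
7: -
8: -
9: 329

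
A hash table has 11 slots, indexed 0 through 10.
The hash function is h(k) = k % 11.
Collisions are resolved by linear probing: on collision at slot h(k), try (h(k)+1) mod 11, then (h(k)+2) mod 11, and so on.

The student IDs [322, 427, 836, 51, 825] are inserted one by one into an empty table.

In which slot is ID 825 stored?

1

322: h=3 → slot 3
427: h=9 → slot 9
836: h=0 → slot 0
51: h=7 → slot 7
825: h=0, probe 0,1 → slot 1
Table: [836, 825, ., 322, ., ., ., 51, ., 427, .]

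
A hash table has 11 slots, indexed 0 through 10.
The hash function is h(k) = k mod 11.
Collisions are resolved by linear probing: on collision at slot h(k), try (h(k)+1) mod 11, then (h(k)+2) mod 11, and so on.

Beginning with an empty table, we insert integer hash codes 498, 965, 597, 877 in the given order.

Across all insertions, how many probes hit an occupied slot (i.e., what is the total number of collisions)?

498 hashes to 3; slot 3 is free → place at 3.
965 hashes to 8; slot 8 is free → place at 8.
597 hashes to 3; 3 taken → place at 4.
877 hashes to 8; 8 taken → place at 9.
Table: [., ., ., 498, 597, ., ., ., 965, 877, .]

2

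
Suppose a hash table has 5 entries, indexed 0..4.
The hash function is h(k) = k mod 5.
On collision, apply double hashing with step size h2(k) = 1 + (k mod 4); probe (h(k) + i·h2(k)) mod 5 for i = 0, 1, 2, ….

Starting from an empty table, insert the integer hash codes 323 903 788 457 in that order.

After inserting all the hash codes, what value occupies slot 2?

903

323 hashes to 3; slot 3 is free -> place at 3.
903 hashes to 3, h2=4; 3 taken -> place at 2.
788 hashes to 3, h2=1; 3 taken -> place at 4.
457 hashes to 2, h2=2; 2,4 taken -> place at 1.
Table: [_, 457, 903, 323, 788]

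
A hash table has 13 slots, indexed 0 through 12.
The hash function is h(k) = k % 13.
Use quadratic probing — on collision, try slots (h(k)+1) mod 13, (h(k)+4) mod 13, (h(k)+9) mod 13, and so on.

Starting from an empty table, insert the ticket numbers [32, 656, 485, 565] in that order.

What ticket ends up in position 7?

656

32: h=6 → slot 6
656: h=6, probe 6,7 → slot 7
485: h=4 → slot 4
565: h=6, probe 6,7,10 → slot 10
Table: [_, _, _, _, 485, _, 32, 656, _, _, 565, _, _]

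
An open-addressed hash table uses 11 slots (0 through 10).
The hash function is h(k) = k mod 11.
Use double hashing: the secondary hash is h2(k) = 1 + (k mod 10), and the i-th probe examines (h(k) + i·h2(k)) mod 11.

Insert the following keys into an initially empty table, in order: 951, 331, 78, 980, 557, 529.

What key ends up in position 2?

980

Insert 951: h=5, slot 5 empty → index 5.
Insert 331: h=1, slot 1 empty → index 1.
Insert 78: h=1, h2=9, slot 1 occupied → index 10.
Insert 980: h=1, h2=1, slot 1 occupied → index 2.
Insert 557: h=7, slot 7 empty → index 7.
Insert 529: h=1, h2=10, slot 1 occupied → index 0.
Table: [529, 331, 980, _, _, 951, _, 557, _, _, 78]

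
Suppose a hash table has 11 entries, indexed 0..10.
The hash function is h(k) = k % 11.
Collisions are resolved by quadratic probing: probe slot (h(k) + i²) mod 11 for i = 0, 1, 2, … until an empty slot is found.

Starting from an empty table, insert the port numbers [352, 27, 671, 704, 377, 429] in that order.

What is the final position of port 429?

9

352 hashes to 0; slot 0 is free => place at 0.
27 hashes to 5; slot 5 is free => place at 5.
671 hashes to 0; 0 taken => place at 1.
704 hashes to 0; 0,1 taken => place at 4.
377 hashes to 3; slot 3 is free => place at 3.
429 hashes to 0; 0,1,4 taken => place at 9.
Table: [352, 671, ∅, 377, 704, 27, ∅, ∅, ∅, 429, ∅]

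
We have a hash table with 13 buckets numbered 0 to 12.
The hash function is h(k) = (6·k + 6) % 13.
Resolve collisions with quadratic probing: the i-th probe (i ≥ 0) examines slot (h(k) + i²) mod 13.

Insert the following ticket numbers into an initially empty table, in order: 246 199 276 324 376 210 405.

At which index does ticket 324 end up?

1

246 hashes to 0; slot 0 is free -> place at 0.
199 hashes to 4; slot 4 is free -> place at 4.
276 hashes to 11; slot 11 is free -> place at 11.
324 hashes to 0; 0 taken -> place at 1.
376 hashes to 0; 0,1,4 taken -> place at 9.
210 hashes to 5; slot 5 is free -> place at 5.
405 hashes to 5; 5 taken -> place at 6.
Table: [246, 324, _, _, 199, 210, 405, _, _, 376, _, 276, _]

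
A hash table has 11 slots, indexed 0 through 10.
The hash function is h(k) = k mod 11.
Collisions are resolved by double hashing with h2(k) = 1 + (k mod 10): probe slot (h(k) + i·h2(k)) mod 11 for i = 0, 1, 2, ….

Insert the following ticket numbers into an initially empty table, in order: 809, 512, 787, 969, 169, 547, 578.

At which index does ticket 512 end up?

Insert 809: h=6, slot 6 empty → index 6.
Insert 512: h=6, h2=3, slot 6 occupied → index 9.
Insert 787: h=6, h2=8, slot 6 occupied → index 3.
Insert 969: h=1, slot 1 empty → index 1.
Insert 169: h=4, slot 4 empty → index 4.
Insert 547: h=8, slot 8 empty → index 8.
Insert 578: h=6, h2=9, slots 6,4 occupied → index 2.
Table: [∅, 969, 578, 787, 169, ∅, 809, ∅, 547, 512, ∅]

9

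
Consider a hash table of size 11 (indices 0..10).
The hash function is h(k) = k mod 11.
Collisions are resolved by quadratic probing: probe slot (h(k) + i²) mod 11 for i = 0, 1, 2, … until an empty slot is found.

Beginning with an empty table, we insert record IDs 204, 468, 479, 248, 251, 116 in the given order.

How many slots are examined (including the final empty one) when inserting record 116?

5

204: h=6 -> slot 6
468: h=6, probe 6,7 -> slot 7
479: h=6, probe 6,7,10 -> slot 10
248: h=6, probe 6,7,10,4 -> slot 4
251: h=9 -> slot 9
116: h=6, probe 6,7,10,4,0 -> slot 0
Table: [116, -, -, -, 248, -, 204, 468, -, 251, 479]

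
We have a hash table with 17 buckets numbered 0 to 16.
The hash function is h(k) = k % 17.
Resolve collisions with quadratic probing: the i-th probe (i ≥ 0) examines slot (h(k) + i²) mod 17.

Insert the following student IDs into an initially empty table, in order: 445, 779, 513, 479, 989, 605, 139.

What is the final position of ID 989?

445: h=3 => slot 3
779: h=14 => slot 14
513: h=3, probe 3,4 => slot 4
479: h=3, probe 3,4,7 => slot 7
989: h=3, probe 3,4,7,12 => slot 12
605: h=10 => slot 10
139: h=3, probe 3,4,7,12,2 => slot 2
Table: [_, _, 139, 445, 513, _, _, 479, _, _, 605, _, 989, _, 779, _, _]

12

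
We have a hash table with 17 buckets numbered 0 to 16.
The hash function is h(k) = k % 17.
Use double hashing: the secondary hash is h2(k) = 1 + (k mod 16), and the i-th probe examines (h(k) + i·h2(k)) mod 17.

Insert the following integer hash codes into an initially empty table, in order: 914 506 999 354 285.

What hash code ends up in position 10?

914 hashes to 13; slot 13 is free -> place at 13.
506 hashes to 13, h2=11; 13 taken -> place at 7.
999 hashes to 13, h2=8; 13 taken -> place at 4.
354 hashes to 14; slot 14 is free -> place at 14.
285 hashes to 13, h2=14; 13 taken -> place at 10.
Table: [., ., ., ., 999, ., ., 506, ., ., 285, ., ., 914, 354, ., .]

285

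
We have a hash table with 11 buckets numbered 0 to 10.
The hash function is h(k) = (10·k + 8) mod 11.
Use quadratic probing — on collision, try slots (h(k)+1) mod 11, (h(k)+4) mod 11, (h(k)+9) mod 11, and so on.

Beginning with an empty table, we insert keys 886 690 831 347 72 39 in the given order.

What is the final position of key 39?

886 hashes to 2; slot 2 is free → place at 2.
690 hashes to 0; slot 0 is free → place at 0.
831 hashes to 2; 2 taken → place at 3.
347 hashes to 2; 2,3 taken → place at 6.
72 hashes to 2; 2,3,6,0 taken → place at 7.
39 hashes to 2; 2,3,6,0,7 taken → place at 5.
Table: [690, _, 886, 831, _, 39, 347, 72, _, _, _]

5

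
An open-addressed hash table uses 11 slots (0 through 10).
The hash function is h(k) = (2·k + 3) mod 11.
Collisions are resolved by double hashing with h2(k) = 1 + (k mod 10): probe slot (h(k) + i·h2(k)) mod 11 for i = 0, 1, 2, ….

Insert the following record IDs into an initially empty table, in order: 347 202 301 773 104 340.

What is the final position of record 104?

7

347 hashes to 4; slot 4 is free → place at 4.
202 hashes to 0; slot 0 is free → place at 0.
301 hashes to 0, h2=2; 0 taken → place at 2.
773 hashes to 9; slot 9 is free → place at 9.
104 hashes to 2, h2=5; 2 taken → place at 7.
340 hashes to 1; slot 1 is free → place at 1.
Table: [202, 340, 301, ., 347, ., ., 104, ., 773, .]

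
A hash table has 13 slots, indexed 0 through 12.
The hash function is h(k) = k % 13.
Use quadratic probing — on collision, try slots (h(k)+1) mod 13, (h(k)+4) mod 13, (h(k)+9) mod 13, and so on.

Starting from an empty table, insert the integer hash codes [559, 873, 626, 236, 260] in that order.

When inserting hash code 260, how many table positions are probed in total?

2

Insert 559: h=0, slot 0 empty => index 0.
Insert 873: h=2, slot 2 empty => index 2.
Insert 626: h=2, slot 2 occupied => index 3.
Insert 236: h=2, slots 2,3 occupied => index 6.
Insert 260: h=0, slot 0 occupied => index 1.
Table: [559, 260, 873, 626, ∅, ∅, 236, ∅, ∅, ∅, ∅, ∅, ∅]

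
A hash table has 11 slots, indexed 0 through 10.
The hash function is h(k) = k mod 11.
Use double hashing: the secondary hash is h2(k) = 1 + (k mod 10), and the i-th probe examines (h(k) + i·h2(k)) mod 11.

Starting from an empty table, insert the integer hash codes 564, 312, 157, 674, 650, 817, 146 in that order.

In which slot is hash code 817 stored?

564: h=3 -> slot 3
312: h=4 -> slot 4
157: h=3, h2=8, probe 3,0 -> slot 0
674: h=3, h2=5, probe 3,8 -> slot 8
650: h=1 -> slot 1
817: h=3, h2=8, probe 3,0,8,5 -> slot 5
146: h=3, h2=7, probe 3,10 -> slot 10
Table: [157, 650, -, 564, 312, 817, -, -, 674, -, 146]

5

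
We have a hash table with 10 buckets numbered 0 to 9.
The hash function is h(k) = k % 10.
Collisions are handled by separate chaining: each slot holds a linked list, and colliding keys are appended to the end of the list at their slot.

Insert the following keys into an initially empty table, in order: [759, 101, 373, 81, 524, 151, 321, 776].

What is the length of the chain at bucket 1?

Insert 759: h=9, bucket 9 empty → new chain.
Insert 101: h=1, bucket 1 empty → new chain.
Insert 373: h=3, bucket 3 empty → new chain.
Insert 81: h=1, bucket 1 nonempty → append to chain.
Insert 524: h=4, bucket 4 empty → new chain.
Insert 151: h=1, bucket 1 nonempty → append to chain.
Insert 321: h=1, bucket 1 nonempty → append to chain.
Insert 776: h=6, bucket 6 empty → new chain.
Final buckets:
0: -
1: 101 -> 81 -> 151 -> 321
2: -
3: 373
4: 524
5: -
6: 776
7: -
8: -
9: 759

4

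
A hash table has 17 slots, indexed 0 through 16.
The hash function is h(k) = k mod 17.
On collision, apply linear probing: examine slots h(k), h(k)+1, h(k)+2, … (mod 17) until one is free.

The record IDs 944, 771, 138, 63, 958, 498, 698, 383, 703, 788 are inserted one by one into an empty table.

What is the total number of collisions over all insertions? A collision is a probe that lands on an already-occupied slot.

9

944: h=9 -> slot 9
771: h=6 -> slot 6
138: h=2 -> slot 2
63: h=12 -> slot 12
958: h=6, probe 6,7 -> slot 7
498: h=5 -> slot 5
698: h=1 -> slot 1
383: h=9, probe 9,10 -> slot 10
703: h=6, probe 6,7,8 -> slot 8
788: h=6, probe 6,7,8,9,10,11 -> slot 11
Table: [∅, 698, 138, ∅, ∅, 498, 771, 958, 703, 944, 383, 788, 63, ∅, ∅, ∅, ∅]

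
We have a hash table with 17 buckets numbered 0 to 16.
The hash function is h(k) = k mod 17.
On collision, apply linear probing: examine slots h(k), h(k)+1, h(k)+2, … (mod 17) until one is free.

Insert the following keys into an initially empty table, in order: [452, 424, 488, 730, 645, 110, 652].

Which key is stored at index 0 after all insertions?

730

452: h=10 → slot 10
424: h=16 → slot 16
488: h=12 → slot 12
730: h=16, probe 16,0 → slot 0
645: h=16, probe 16,0,1 → slot 1
110: h=8 → slot 8
652: h=6 → slot 6
Table: [730, 645, -, -, -, -, 652, -, 110, -, 452, -, 488, -, -, -, 424]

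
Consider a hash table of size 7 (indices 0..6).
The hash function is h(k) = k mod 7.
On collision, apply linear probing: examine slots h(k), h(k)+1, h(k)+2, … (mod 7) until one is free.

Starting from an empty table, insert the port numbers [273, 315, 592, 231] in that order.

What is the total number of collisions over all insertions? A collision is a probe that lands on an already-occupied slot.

3

Insert 273: h=0, slot 0 empty -> index 0.
Insert 315: h=0, slot 0 occupied -> index 1.
Insert 592: h=4, slot 4 empty -> index 4.
Insert 231: h=0, slots 0,1 occupied -> index 2.
Table: [273, 315, 231, -, 592, -, -]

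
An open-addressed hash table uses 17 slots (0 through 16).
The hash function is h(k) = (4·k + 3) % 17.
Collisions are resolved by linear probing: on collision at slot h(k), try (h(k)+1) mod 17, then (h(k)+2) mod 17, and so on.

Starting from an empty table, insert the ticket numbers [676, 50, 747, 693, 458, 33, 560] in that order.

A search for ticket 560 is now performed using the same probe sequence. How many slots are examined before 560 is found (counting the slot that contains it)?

Insert 676: h=4, slot 4 empty -> index 4.
Insert 50: h=16, slot 16 empty -> index 16.
Insert 747: h=16, slot 16 occupied -> index 0.
Insert 693: h=4, slot 4 occupied -> index 5.
Insert 458: h=16, slots 16,0 occupied -> index 1.
Insert 33: h=16, slots 16,0,1 occupied -> index 2.
Insert 560: h=16, slots 16,0,1,2 occupied -> index 3.
Table: [747, 458, 33, 560, 676, 693, -, -, -, -, -, -, -, -, -, -, 50]
Lookup 560: h=16, probe 16,0,1,2,3 → found at 3.

5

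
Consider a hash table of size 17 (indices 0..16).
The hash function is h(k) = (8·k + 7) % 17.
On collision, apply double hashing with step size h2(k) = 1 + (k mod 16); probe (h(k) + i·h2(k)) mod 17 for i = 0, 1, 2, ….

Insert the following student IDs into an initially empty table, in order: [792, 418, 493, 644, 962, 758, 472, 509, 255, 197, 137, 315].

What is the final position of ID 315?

13

792 hashes to 2; slot 2 is free -> place at 2.
418 hashes to 2, h2=3; 2 taken -> place at 5.
493 hashes to 7; slot 7 is free -> place at 7.
644 hashes to 8; slot 8 is free -> place at 8.
962 hashes to 2, h2=3; 2,5,8 taken -> place at 11.
758 hashes to 2, h2=7; 2 taken -> place at 9.
472 hashes to 9, h2=9; 9 taken -> place at 1.
509 hashes to 16; slot 16 is free -> place at 16.
255 hashes to 7, h2=16; 7 taken -> place at 6.
197 hashes to 2, h2=6; 2,8 taken -> place at 14.
137 hashes to 15; slot 15 is free -> place at 15.
315 hashes to 11, h2=12; 11,6,1 taken -> place at 13.
Table: [∅, 472, 792, ∅, ∅, 418, 255, 493, 644, 758, ∅, 962, ∅, 315, 197, 137, 509]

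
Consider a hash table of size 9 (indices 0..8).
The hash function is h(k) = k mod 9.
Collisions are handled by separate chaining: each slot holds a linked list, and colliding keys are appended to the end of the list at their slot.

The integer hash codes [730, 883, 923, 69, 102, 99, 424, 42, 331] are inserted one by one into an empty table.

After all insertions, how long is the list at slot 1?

730 → bucket 1
883 → bucket 1 (collision)
923 → bucket 5
69 → bucket 6
102 → bucket 3
99 → bucket 0
424 → bucket 1 (collision)
42 → bucket 6 (collision)
331 → bucket 7
Final buckets:
0: 99
1: 730 -> 883 -> 424
2: ∅
3: 102
4: ∅
5: 923
6: 69 -> 42
7: 331
8: ∅

3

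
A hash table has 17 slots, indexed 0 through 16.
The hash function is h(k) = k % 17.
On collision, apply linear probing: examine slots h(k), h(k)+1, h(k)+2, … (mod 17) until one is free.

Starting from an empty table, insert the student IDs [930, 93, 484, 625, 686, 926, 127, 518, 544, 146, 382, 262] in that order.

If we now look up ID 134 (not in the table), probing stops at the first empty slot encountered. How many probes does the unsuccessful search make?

4

930 hashes to 12; slot 12 is free => place at 12.
93 hashes to 8; slot 8 is free => place at 8.
484 hashes to 8; 8 taken => place at 9.
625 hashes to 13; slot 13 is free => place at 13.
686 hashes to 6; slot 6 is free => place at 6.
926 hashes to 8; 8,9 taken => place at 10.
127 hashes to 8; 8,9,10 taken => place at 11.
518 hashes to 8; 8,9,10,11,12,13 taken => place at 14.
544 hashes to 0; slot 0 is free => place at 0.
146 hashes to 10; 10,11,12,13,14 taken => place at 15.
382 hashes to 8; 8,9,10,11,12,13,14,15 taken => place at 16.
262 hashes to 7; slot 7 is free => place at 7.
Table: [544, ., ., ., ., ., 686, 262, 93, 484, 926, 127, 930, 625, 518, 146, 382]
Lookup 134: h=15, probe 15,16,0,1 → slot 1 empty, not found.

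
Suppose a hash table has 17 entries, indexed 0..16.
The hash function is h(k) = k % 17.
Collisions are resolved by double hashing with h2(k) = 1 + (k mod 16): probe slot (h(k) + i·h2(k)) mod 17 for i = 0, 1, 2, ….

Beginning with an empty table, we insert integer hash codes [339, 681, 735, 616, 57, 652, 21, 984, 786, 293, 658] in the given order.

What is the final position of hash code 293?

339 hashes to 16; slot 16 is free -> place at 16.
681 hashes to 1; slot 1 is free -> place at 1.
735 hashes to 4; slot 4 is free -> place at 4.
616 hashes to 4, h2=9; 4 taken -> place at 13.
57 hashes to 6; slot 6 is free -> place at 6.
652 hashes to 6, h2=13; 6 taken -> place at 2.
21 hashes to 4, h2=6; 4 taken -> place at 10.
984 hashes to 15; slot 15 is free -> place at 15.
786 hashes to 4, h2=3; 4 taken -> place at 7.
293 hashes to 4, h2=6; 4,10,16 taken -> place at 5.
658 hashes to 12; slot 12 is free -> place at 12.
Table: [_, 681, 652, _, 735, 293, 57, 786, _, _, 21, _, 658, 616, _, 984, 339]

5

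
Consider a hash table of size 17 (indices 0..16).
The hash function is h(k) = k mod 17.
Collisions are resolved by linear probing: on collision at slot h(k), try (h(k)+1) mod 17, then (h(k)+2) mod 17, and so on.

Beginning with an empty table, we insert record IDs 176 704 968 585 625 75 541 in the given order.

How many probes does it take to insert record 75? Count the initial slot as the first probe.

Insert 176: h=6, slot 6 empty → index 6.
Insert 704: h=7, slot 7 empty → index 7.
Insert 968: h=16, slot 16 empty → index 16.
Insert 585: h=7, slot 7 occupied → index 8.
Insert 625: h=13, slot 13 empty → index 13.
Insert 75: h=7, slots 7,8 occupied → index 9.
Insert 541: h=14, slot 14 empty → index 14.
Table: [., ., ., ., ., ., 176, 704, 585, 75, ., ., ., 625, 541, ., 968]

3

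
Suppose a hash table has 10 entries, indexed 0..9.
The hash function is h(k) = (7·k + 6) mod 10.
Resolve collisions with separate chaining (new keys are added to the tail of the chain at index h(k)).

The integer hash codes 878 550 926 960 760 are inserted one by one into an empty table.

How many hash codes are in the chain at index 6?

3

878 → bucket 2
550 → bucket 6
926 → bucket 8
960 → bucket 6 (collision)
760 → bucket 6 (collision)
Final buckets:
0: —
1: —
2: 878
3: —
4: —
5: —
6: 550 -> 960 -> 760
7: —
8: 926
9: —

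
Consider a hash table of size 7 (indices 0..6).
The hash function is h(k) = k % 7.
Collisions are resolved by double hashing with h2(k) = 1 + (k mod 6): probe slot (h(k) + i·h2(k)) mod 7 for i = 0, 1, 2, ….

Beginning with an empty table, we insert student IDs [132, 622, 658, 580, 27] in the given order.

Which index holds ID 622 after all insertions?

132 hashes to 6; slot 6 is free => place at 6.
622 hashes to 6, h2=5; 6 taken => place at 4.
658 hashes to 0; slot 0 is free => place at 0.
580 hashes to 6, h2=5; 6,4 taken => place at 2.
27 hashes to 6, h2=4; 6 taken => place at 3.
Table: [658, ∅, 580, 27, 622, ∅, 132]

4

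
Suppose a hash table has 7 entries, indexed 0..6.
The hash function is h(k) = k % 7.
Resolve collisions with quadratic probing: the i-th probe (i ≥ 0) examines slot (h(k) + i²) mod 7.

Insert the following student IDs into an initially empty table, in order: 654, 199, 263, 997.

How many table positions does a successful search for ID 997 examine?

3

654: h=3 → slot 3
199: h=3, probe 3,4 → slot 4
263: h=4, probe 4,5 → slot 5
997: h=3, probe 3,4,0 → slot 0
Table: [997, —, —, 654, 199, 263, —]
Lookup 997: h=3, probe 3,4,0 → found at 0.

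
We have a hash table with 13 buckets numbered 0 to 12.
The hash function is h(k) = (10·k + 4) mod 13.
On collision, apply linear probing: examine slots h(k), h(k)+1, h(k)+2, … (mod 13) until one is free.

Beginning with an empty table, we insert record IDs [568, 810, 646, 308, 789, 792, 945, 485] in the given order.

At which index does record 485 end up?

10

Insert 568: h=3, slot 3 empty → index 3.
Insert 810: h=5, slot 5 empty → index 5.
Insert 646: h=3, slot 3 occupied → index 4.
Insert 308: h=3, slots 3,4,5 occupied → index 6.
Insert 789: h=3, slots 3,4,5,6 occupied → index 7.
Insert 792: h=7, slot 7 occupied → index 8.
Insert 945: h=3, slots 3,4,5,6,7,8 occupied → index 9.
Insert 485: h=5, slots 5,6,7,8,9 occupied → index 10.
Table: [_, _, _, 568, 646, 810, 308, 789, 792, 945, 485, _, _]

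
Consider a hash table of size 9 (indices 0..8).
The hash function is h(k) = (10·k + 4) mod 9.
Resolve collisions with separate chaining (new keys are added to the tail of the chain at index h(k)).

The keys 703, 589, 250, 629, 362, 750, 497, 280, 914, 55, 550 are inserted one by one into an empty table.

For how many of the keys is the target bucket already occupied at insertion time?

4

Insert 703: h=5, bucket 5 empty → new chain.
Insert 589: h=8, bucket 8 empty → new chain.
Insert 250: h=2, bucket 2 empty → new chain.
Insert 629: h=3, bucket 3 empty → new chain.
Insert 362: h=6, bucket 6 empty → new chain.
Insert 750: h=7, bucket 7 empty → new chain.
Insert 497: h=6, bucket 6 nonempty → append to chain.
Insert 280: h=5, bucket 5 nonempty → append to chain.
Insert 914: h=0, bucket 0 empty → new chain.
Insert 55: h=5, bucket 5 nonempty → append to chain.
Insert 550: h=5, bucket 5 nonempty → append to chain.
Final buckets:
0: 914
1: —
2: 250
3: 629
4: —
5: 703 -> 280 -> 55 -> 550
6: 362 -> 497
7: 750
8: 589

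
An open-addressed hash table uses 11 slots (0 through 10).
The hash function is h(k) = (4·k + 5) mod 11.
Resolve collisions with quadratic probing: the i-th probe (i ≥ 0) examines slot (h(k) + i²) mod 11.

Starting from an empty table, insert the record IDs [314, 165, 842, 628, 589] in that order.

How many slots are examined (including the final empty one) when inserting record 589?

3

314: h=7 -> slot 7
165: h=5 -> slot 5
842: h=7, probe 7,8 -> slot 8
628: h=9 -> slot 9
589: h=7, probe 7,8,0 -> slot 0
Table: [589, ∅, ∅, ∅, ∅, 165, ∅, 314, 842, 628, ∅]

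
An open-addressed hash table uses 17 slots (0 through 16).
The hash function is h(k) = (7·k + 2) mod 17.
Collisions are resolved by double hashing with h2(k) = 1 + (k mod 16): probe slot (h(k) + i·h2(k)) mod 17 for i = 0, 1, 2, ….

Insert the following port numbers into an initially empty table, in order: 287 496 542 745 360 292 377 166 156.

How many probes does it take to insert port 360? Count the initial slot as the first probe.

Insert 287: h=5, slot 5 empty -> index 5.
Insert 496: h=6, slot 6 empty -> index 6.
Insert 542: h=5, h2=15, slot 5 occupied -> index 3.
Insert 745: h=15, slot 15 empty -> index 15.
Insert 360: h=6, h2=9, slots 6,15 occupied -> index 7.
Insert 292: h=6, h2=5, slot 6 occupied -> index 11.
Insert 377: h=6, h2=10, slot 6 occupied -> index 16.
Insert 166: h=8, slot 8 empty -> index 8.
Insert 156: h=6, h2=13, slot 6 occupied -> index 2.
Table: [., ., 156, 542, ., 287, 496, 360, 166, ., ., 292, ., ., ., 745, 377]

3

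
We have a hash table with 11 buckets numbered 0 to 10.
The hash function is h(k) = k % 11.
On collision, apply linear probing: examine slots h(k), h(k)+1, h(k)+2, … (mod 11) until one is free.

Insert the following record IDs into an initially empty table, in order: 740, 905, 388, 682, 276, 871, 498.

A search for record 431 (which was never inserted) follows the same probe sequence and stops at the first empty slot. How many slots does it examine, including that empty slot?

6

740 hashes to 3; slot 3 is free → place at 3.
905 hashes to 3; 3 taken → place at 4.
388 hashes to 3; 3,4 taken → place at 5.
682 hashes to 0; slot 0 is free → place at 0.
276 hashes to 1; slot 1 is free → place at 1.
871 hashes to 2; slot 2 is free → place at 2.
498 hashes to 3; 3,4,5 taken → place at 6.
Table: [682, 276, 871, 740, 905, 388, 498, ∅, ∅, ∅, ∅]
Lookup 431: h=2, probe 2,3,4,5,6,7 → slot 7 empty, not found.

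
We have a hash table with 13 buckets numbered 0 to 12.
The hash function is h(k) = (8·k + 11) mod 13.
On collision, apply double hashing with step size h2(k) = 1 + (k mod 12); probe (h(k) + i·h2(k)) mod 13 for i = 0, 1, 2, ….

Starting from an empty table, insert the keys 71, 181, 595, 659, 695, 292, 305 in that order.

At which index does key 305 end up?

71 hashes to 7; slot 7 is free -> place at 7.
181 hashes to 3; slot 3 is free -> place at 3.
595 hashes to 0; slot 0 is free -> place at 0.
659 hashes to 5; slot 5 is free -> place at 5.
695 hashes to 7, h2=12; 7 taken -> place at 6.
292 hashes to 7, h2=5; 7 taken -> place at 12.
305 hashes to 7, h2=6; 7,0,6,12,5 taken -> place at 11.
Table: [595, ., ., 181, ., 659, 695, 71, ., ., ., 305, 292]

11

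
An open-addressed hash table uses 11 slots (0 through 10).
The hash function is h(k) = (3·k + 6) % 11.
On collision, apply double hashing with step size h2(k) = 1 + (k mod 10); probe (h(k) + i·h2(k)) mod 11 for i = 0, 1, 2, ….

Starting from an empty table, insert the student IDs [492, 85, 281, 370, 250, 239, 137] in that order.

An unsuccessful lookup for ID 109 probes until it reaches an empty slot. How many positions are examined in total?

3

Insert 492: h=8, slot 8 empty => index 8.
Insert 85: h=8, h2=6, slot 8 occupied => index 3.
Insert 281: h=2, slot 2 empty => index 2.
Insert 370: h=5, slot 5 empty => index 5.
Insert 250: h=8, h2=1, slot 8 occupied => index 9.
Insert 239: h=8, h2=10, slot 8 occupied => index 7.
Insert 137: h=10, slot 10 empty => index 10.
Table: [-, -, 281, 85, -, 370, -, 239, 492, 250, 137]
Lookup 109: h=3, h2=10, probe 3,2,1 → slot 1 empty, not found.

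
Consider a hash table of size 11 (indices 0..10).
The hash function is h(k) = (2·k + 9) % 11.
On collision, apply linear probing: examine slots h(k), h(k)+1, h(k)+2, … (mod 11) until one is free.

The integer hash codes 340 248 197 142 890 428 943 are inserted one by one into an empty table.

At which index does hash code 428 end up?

1

340 hashes to 7; slot 7 is free → place at 7.
248 hashes to 10; slot 10 is free → place at 10.
197 hashes to 7; 7 taken → place at 8.
142 hashes to 7; 7,8 taken → place at 9.
890 hashes to 7; 7,8,9,10 taken → place at 0.
428 hashes to 7; 7,8,9,10,0 taken → place at 1.
943 hashes to 3; slot 3 is free → place at 3.
Table: [890, 428, -, 943, -, -, -, 340, 197, 142, 248]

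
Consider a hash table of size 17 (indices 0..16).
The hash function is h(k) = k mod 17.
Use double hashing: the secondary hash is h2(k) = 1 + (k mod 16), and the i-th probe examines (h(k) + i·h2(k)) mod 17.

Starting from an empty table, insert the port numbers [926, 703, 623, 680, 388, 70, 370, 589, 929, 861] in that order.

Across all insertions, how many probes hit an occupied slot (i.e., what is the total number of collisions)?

926 hashes to 8; slot 8 is free → place at 8.
703 hashes to 6; slot 6 is free → place at 6.
623 hashes to 11; slot 11 is free → place at 11.
680 hashes to 0; slot 0 is free → place at 0.
388 hashes to 14; slot 14 is free → place at 14.
70 hashes to 2; slot 2 is free → place at 2.
370 hashes to 13; slot 13 is free → place at 13.
589 hashes to 11, h2=14; 11,8 taken → place at 5.
929 hashes to 11, h2=2; 11,13 taken → place at 15.
861 hashes to 11, h2=14; 11,8,5,2 taken → place at 16.
Table: [680, -, 70, -, -, 589, 703, -, 926, -, -, 623, -, 370, 388, 929, 861]

8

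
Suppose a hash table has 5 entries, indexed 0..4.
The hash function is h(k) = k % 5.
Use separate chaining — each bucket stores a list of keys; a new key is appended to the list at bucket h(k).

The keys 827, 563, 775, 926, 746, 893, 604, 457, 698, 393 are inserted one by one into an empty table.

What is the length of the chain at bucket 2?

827 → bucket 2
563 → bucket 3
775 → bucket 0
926 → bucket 1
746 → bucket 1 (collision)
893 → bucket 3 (collision)
604 → bucket 4
457 → bucket 2 (collision)
698 → bucket 3 (collision)
393 → bucket 3 (collision)
Final buckets:
0: 775
1: 926 -> 746
2: 827 -> 457
3: 563 -> 893 -> 698 -> 393
4: 604

2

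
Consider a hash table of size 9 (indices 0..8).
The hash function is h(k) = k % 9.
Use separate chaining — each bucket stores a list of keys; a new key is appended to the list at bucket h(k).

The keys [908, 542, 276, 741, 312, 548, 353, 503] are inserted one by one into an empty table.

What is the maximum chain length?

3

908 -> bucket 8
542 -> bucket 2
276 -> bucket 6
741 -> bucket 3
312 -> bucket 6 (collision)
548 -> bucket 8 (collision)
353 -> bucket 2 (collision)
503 -> bucket 8 (collision)
Final buckets:
0: _
1: _
2: 542 -> 353
3: 741
4: _
5: _
6: 276 -> 312
7: _
8: 908 -> 548 -> 503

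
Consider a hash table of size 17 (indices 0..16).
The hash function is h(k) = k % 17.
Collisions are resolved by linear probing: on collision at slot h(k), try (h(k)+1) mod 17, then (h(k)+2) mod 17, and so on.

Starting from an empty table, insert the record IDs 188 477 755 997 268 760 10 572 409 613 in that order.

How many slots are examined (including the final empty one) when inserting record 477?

2

188: h=1 → slot 1
477: h=1, probe 1,2 → slot 2
755: h=7 → slot 7
997: h=11 → slot 11
268: h=13 → slot 13
760: h=12 → slot 12
10: h=10 → slot 10
572: h=11, probe 11,12,13,14 → slot 14
409: h=1, probe 1,2,3 → slot 3
613: h=1, probe 1,2,3,4 → slot 4
Table: [_, 188, 477, 409, 613, _, _, 755, _, _, 10, 997, 760, 268, 572, _, _]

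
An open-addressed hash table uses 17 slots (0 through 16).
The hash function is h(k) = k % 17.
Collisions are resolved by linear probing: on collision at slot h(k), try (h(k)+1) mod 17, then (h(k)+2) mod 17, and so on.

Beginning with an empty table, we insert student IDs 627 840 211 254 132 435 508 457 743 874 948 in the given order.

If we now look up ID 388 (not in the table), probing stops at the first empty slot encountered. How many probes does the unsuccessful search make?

627 hashes to 15; slot 15 is free → place at 15.
840 hashes to 7; slot 7 is free → place at 7.
211 hashes to 7; 7 taken → place at 8.
254 hashes to 16; slot 16 is free → place at 16.
132 hashes to 13; slot 13 is free → place at 13.
435 hashes to 10; slot 10 is free → place at 10.
508 hashes to 15; 15,16 taken → place at 0.
457 hashes to 15; 15,16,0 taken → place at 1.
743 hashes to 12; slot 12 is free → place at 12.
874 hashes to 7; 7,8 taken → place at 9.
948 hashes to 13; 13 taken → place at 14.
Table: [508, 457, ∅, ∅, ∅, ∅, ∅, 840, 211, 874, 435, ∅, 743, 132, 948, 627, 254]
Lookup 388: h=14, probe 14,15,16,0,1,2 → slot 2 empty, not found.

6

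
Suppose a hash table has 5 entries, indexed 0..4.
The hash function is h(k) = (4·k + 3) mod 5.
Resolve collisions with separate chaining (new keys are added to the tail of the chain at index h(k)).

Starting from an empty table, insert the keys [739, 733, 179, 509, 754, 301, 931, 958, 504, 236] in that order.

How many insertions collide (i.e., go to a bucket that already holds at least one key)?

Insert 739: h=4, bucket 4 empty -> new chain.
Insert 733: h=0, bucket 0 empty -> new chain.
Insert 179: h=4, bucket 4 nonempty -> append to chain.
Insert 509: h=4, bucket 4 nonempty -> append to chain.
Insert 754: h=4, bucket 4 nonempty -> append to chain.
Insert 301: h=2, bucket 2 empty -> new chain.
Insert 931: h=2, bucket 2 nonempty -> append to chain.
Insert 958: h=0, bucket 0 nonempty -> append to chain.
Insert 504: h=4, bucket 4 nonempty -> append to chain.
Insert 236: h=2, bucket 2 nonempty -> append to chain.
Final buckets:
0: 733 -> 958
1: —
2: 301 -> 931 -> 236
3: —
4: 739 -> 179 -> 509 -> 754 -> 504

7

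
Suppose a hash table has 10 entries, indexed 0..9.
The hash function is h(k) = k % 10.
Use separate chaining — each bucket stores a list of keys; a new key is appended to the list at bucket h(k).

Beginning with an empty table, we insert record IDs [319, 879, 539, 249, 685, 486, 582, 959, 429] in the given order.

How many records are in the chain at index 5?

Insert 319: h=9, bucket 9 empty → new chain.
Insert 879: h=9, bucket 9 nonempty → append to chain.
Insert 539: h=9, bucket 9 nonempty → append to chain.
Insert 249: h=9, bucket 9 nonempty → append to chain.
Insert 685: h=5, bucket 5 empty → new chain.
Insert 486: h=6, bucket 6 empty → new chain.
Insert 582: h=2, bucket 2 empty → new chain.
Insert 959: h=9, bucket 9 nonempty → append to chain.
Insert 429: h=9, bucket 9 nonempty → append to chain.
Final buckets:
0: .
1: .
2: 582
3: .
4: .
5: 685
6: 486
7: .
8: .
9: 319 -> 879 -> 539 -> 249 -> 959 -> 429

1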